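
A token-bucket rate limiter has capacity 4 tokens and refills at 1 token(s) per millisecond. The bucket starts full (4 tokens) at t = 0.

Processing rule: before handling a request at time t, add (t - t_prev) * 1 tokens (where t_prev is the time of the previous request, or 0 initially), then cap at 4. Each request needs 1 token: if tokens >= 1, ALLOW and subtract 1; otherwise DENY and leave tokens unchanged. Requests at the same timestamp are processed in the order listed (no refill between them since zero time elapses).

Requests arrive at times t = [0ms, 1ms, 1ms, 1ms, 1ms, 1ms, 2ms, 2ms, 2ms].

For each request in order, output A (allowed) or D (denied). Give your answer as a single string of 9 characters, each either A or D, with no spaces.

Answer: AAAAADADD

Derivation:
Simulating step by step:
  req#1 t=0ms: ALLOW
  req#2 t=1ms: ALLOW
  req#3 t=1ms: ALLOW
  req#4 t=1ms: ALLOW
  req#5 t=1ms: ALLOW
  req#6 t=1ms: DENY
  req#7 t=2ms: ALLOW
  req#8 t=2ms: DENY
  req#9 t=2ms: DENY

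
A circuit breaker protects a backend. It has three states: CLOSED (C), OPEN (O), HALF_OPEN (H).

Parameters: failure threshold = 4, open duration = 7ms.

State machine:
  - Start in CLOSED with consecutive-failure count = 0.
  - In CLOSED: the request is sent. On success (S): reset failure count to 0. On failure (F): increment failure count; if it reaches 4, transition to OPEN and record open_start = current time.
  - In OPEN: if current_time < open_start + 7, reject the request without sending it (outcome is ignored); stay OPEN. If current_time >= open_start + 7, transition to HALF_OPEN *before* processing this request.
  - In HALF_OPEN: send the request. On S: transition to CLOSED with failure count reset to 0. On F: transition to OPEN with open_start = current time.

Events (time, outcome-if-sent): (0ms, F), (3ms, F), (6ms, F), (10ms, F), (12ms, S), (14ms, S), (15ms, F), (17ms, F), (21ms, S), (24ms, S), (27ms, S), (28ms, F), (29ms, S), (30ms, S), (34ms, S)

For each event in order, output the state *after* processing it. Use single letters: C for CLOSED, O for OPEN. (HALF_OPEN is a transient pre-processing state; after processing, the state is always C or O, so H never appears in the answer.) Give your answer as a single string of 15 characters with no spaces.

Answer: CCCOOOOOOCCCCCC

Derivation:
State after each event:
  event#1 t=0ms outcome=F: state=CLOSED
  event#2 t=3ms outcome=F: state=CLOSED
  event#3 t=6ms outcome=F: state=CLOSED
  event#4 t=10ms outcome=F: state=OPEN
  event#5 t=12ms outcome=S: state=OPEN
  event#6 t=14ms outcome=S: state=OPEN
  event#7 t=15ms outcome=F: state=OPEN
  event#8 t=17ms outcome=F: state=OPEN
  event#9 t=21ms outcome=S: state=OPEN
  event#10 t=24ms outcome=S: state=CLOSED
  event#11 t=27ms outcome=S: state=CLOSED
  event#12 t=28ms outcome=F: state=CLOSED
  event#13 t=29ms outcome=S: state=CLOSED
  event#14 t=30ms outcome=S: state=CLOSED
  event#15 t=34ms outcome=S: state=CLOSED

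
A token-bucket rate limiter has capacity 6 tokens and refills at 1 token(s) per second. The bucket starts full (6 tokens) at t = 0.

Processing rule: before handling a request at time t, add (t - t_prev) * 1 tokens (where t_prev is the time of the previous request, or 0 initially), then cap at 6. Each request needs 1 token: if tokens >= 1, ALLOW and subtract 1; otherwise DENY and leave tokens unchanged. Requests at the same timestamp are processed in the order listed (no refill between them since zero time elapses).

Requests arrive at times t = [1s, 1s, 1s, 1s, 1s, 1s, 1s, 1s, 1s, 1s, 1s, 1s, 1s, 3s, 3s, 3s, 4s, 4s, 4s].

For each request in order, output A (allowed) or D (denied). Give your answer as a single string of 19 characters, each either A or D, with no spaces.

Answer: AAAAAADDDDDDDAADADD

Derivation:
Simulating step by step:
  req#1 t=1s: ALLOW
  req#2 t=1s: ALLOW
  req#3 t=1s: ALLOW
  req#4 t=1s: ALLOW
  req#5 t=1s: ALLOW
  req#6 t=1s: ALLOW
  req#7 t=1s: DENY
  req#8 t=1s: DENY
  req#9 t=1s: DENY
  req#10 t=1s: DENY
  req#11 t=1s: DENY
  req#12 t=1s: DENY
  req#13 t=1s: DENY
  req#14 t=3s: ALLOW
  req#15 t=3s: ALLOW
  req#16 t=3s: DENY
  req#17 t=4s: ALLOW
  req#18 t=4s: DENY
  req#19 t=4s: DENY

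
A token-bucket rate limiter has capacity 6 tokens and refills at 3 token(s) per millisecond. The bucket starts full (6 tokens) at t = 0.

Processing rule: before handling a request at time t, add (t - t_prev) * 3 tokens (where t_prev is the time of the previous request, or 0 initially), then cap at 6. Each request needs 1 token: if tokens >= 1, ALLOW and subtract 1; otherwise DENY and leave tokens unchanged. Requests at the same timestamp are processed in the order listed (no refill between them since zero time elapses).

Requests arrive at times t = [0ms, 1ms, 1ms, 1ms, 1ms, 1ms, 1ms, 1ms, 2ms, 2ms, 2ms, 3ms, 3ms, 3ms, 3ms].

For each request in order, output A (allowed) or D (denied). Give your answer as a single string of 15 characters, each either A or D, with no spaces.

Simulating step by step:
  req#1 t=0ms: ALLOW
  req#2 t=1ms: ALLOW
  req#3 t=1ms: ALLOW
  req#4 t=1ms: ALLOW
  req#5 t=1ms: ALLOW
  req#6 t=1ms: ALLOW
  req#7 t=1ms: ALLOW
  req#8 t=1ms: DENY
  req#9 t=2ms: ALLOW
  req#10 t=2ms: ALLOW
  req#11 t=2ms: ALLOW
  req#12 t=3ms: ALLOW
  req#13 t=3ms: ALLOW
  req#14 t=3ms: ALLOW
  req#15 t=3ms: DENY

Answer: AAAAAAADAAAAAAD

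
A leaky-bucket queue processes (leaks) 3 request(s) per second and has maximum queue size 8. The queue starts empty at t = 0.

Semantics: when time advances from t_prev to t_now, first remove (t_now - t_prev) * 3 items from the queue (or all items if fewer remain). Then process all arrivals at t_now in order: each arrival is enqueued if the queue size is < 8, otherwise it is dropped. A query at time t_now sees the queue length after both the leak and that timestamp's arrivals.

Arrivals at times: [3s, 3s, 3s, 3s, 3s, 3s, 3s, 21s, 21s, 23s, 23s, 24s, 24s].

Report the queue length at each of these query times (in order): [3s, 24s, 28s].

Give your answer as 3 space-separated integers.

Answer: 7 2 0

Derivation:
Queue lengths at query times:
  query t=3s: backlog = 7
  query t=24s: backlog = 2
  query t=28s: backlog = 0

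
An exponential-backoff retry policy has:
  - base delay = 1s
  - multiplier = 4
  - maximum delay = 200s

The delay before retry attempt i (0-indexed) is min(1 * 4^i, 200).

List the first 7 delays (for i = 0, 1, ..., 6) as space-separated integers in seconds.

Answer: 1 4 16 64 200 200 200

Derivation:
Computing each delay:
  i=0: min(1*4^0, 200) = 1
  i=1: min(1*4^1, 200) = 4
  i=2: min(1*4^2, 200) = 16
  i=3: min(1*4^3, 200) = 64
  i=4: min(1*4^4, 200) = 200
  i=5: min(1*4^5, 200) = 200
  i=6: min(1*4^6, 200) = 200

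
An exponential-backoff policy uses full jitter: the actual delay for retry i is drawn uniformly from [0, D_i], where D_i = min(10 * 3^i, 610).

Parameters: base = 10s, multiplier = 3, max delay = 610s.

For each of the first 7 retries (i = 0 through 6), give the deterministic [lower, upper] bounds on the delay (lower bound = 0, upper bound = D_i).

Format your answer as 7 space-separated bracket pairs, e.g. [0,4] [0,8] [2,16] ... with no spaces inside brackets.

Computing bounds per retry:
  i=0: D_i=min(10*3^0,610)=10, bounds=[0,10]
  i=1: D_i=min(10*3^1,610)=30, bounds=[0,30]
  i=2: D_i=min(10*3^2,610)=90, bounds=[0,90]
  i=3: D_i=min(10*3^3,610)=270, bounds=[0,270]
  i=4: D_i=min(10*3^4,610)=610, bounds=[0,610]
  i=5: D_i=min(10*3^5,610)=610, bounds=[0,610]
  i=6: D_i=min(10*3^6,610)=610, bounds=[0,610]

Answer: [0,10] [0,30] [0,90] [0,270] [0,610] [0,610] [0,610]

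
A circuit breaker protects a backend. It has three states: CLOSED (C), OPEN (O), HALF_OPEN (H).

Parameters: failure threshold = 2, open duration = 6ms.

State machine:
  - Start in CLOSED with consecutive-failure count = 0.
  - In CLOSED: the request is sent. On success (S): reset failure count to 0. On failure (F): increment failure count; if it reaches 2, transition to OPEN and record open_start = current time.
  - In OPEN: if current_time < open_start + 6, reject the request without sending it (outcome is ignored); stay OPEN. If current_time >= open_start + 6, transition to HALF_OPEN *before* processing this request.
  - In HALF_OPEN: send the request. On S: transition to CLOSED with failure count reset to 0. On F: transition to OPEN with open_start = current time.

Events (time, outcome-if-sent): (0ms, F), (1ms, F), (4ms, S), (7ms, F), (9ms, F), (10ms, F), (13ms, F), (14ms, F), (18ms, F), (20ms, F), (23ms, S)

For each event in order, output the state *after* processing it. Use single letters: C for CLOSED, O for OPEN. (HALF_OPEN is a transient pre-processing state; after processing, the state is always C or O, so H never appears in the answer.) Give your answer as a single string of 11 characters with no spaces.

State after each event:
  event#1 t=0ms outcome=F: state=CLOSED
  event#2 t=1ms outcome=F: state=OPEN
  event#3 t=4ms outcome=S: state=OPEN
  event#4 t=7ms outcome=F: state=OPEN
  event#5 t=9ms outcome=F: state=OPEN
  event#6 t=10ms outcome=F: state=OPEN
  event#7 t=13ms outcome=F: state=OPEN
  event#8 t=14ms outcome=F: state=OPEN
  event#9 t=18ms outcome=F: state=OPEN
  event#10 t=20ms outcome=F: state=OPEN
  event#11 t=23ms outcome=S: state=OPEN

Answer: COOOOOOOOOO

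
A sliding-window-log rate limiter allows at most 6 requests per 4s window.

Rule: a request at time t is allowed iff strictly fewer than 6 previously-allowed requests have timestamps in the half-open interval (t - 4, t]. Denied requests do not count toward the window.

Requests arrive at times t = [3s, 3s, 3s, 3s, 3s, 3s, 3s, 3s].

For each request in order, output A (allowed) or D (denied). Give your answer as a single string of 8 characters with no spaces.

Tracking allowed requests in the window:
  req#1 t=3s: ALLOW
  req#2 t=3s: ALLOW
  req#3 t=3s: ALLOW
  req#4 t=3s: ALLOW
  req#5 t=3s: ALLOW
  req#6 t=3s: ALLOW
  req#7 t=3s: DENY
  req#8 t=3s: DENY

Answer: AAAAAADD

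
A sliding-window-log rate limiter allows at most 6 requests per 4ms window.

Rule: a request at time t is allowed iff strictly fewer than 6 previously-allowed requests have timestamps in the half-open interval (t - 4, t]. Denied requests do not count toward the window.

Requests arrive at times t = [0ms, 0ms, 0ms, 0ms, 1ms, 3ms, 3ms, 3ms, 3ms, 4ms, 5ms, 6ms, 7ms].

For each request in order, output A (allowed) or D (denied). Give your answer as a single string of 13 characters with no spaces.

Tracking allowed requests in the window:
  req#1 t=0ms: ALLOW
  req#2 t=0ms: ALLOW
  req#3 t=0ms: ALLOW
  req#4 t=0ms: ALLOW
  req#5 t=1ms: ALLOW
  req#6 t=3ms: ALLOW
  req#7 t=3ms: DENY
  req#8 t=3ms: DENY
  req#9 t=3ms: DENY
  req#10 t=4ms: ALLOW
  req#11 t=5ms: ALLOW
  req#12 t=6ms: ALLOW
  req#13 t=7ms: ALLOW

Answer: AAAAAADDDAAAA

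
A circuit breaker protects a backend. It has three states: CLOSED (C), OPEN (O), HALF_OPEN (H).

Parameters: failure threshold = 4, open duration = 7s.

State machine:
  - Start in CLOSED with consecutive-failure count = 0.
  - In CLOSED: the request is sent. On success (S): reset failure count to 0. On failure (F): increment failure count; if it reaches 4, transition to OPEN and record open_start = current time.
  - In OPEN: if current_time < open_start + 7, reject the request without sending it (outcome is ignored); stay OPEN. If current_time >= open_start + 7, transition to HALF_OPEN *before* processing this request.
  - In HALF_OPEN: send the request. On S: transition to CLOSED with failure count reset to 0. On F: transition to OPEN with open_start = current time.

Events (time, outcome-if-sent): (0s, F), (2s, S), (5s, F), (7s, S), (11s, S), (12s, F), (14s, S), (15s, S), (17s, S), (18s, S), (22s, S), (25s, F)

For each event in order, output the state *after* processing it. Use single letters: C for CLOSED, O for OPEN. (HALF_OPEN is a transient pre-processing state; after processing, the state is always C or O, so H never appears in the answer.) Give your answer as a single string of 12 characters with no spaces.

Answer: CCCCCCCCCCCC

Derivation:
State after each event:
  event#1 t=0s outcome=F: state=CLOSED
  event#2 t=2s outcome=S: state=CLOSED
  event#3 t=5s outcome=F: state=CLOSED
  event#4 t=7s outcome=S: state=CLOSED
  event#5 t=11s outcome=S: state=CLOSED
  event#6 t=12s outcome=F: state=CLOSED
  event#7 t=14s outcome=S: state=CLOSED
  event#8 t=15s outcome=S: state=CLOSED
  event#9 t=17s outcome=S: state=CLOSED
  event#10 t=18s outcome=S: state=CLOSED
  event#11 t=22s outcome=S: state=CLOSED
  event#12 t=25s outcome=F: state=CLOSED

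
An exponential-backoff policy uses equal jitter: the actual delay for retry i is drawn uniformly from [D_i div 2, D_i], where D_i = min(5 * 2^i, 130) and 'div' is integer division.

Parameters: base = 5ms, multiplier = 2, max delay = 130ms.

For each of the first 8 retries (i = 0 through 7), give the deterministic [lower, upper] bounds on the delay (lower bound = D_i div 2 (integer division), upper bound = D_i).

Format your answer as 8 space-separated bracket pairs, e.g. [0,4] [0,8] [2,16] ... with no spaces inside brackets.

Answer: [2,5] [5,10] [10,20] [20,40] [40,80] [65,130] [65,130] [65,130]

Derivation:
Computing bounds per retry:
  i=0: D_i=min(5*2^0,130)=5, bounds=[2,5]
  i=1: D_i=min(5*2^1,130)=10, bounds=[5,10]
  i=2: D_i=min(5*2^2,130)=20, bounds=[10,20]
  i=3: D_i=min(5*2^3,130)=40, bounds=[20,40]
  i=4: D_i=min(5*2^4,130)=80, bounds=[40,80]
  i=5: D_i=min(5*2^5,130)=130, bounds=[65,130]
  i=6: D_i=min(5*2^6,130)=130, bounds=[65,130]
  i=7: D_i=min(5*2^7,130)=130, bounds=[65,130]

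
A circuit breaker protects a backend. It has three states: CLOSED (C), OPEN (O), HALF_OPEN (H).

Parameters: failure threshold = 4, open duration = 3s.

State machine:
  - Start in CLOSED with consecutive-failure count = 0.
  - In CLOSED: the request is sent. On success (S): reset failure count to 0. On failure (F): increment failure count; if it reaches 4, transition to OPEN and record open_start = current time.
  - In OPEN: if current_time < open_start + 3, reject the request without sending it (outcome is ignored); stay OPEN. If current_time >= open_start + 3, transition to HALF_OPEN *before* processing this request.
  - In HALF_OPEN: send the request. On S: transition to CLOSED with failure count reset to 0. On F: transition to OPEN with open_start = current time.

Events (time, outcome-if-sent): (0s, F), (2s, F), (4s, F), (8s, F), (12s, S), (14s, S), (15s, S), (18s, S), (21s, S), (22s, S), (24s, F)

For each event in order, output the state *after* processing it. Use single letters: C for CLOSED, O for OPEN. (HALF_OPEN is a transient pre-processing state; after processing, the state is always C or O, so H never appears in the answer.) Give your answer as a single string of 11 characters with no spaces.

State after each event:
  event#1 t=0s outcome=F: state=CLOSED
  event#2 t=2s outcome=F: state=CLOSED
  event#3 t=4s outcome=F: state=CLOSED
  event#4 t=8s outcome=F: state=OPEN
  event#5 t=12s outcome=S: state=CLOSED
  event#6 t=14s outcome=S: state=CLOSED
  event#7 t=15s outcome=S: state=CLOSED
  event#8 t=18s outcome=S: state=CLOSED
  event#9 t=21s outcome=S: state=CLOSED
  event#10 t=22s outcome=S: state=CLOSED
  event#11 t=24s outcome=F: state=CLOSED

Answer: CCCOCCCCCCC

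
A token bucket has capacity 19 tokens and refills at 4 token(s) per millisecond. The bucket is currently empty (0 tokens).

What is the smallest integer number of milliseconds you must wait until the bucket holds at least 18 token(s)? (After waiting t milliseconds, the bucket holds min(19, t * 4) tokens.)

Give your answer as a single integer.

Need t * 4 >= 18, so t >= 18/4.
Smallest integer t = ceil(18/4) = 5.

Answer: 5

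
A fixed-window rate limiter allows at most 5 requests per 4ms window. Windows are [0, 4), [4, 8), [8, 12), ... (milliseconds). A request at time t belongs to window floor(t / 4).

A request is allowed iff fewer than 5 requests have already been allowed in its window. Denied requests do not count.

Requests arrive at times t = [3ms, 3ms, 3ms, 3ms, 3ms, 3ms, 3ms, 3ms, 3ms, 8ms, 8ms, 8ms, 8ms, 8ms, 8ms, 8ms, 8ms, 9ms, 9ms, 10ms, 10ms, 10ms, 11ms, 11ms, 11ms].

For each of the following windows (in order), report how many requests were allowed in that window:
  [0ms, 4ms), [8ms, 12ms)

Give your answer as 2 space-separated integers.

Answer: 5 5

Derivation:
Processing requests:
  req#1 t=3ms (window 0): ALLOW
  req#2 t=3ms (window 0): ALLOW
  req#3 t=3ms (window 0): ALLOW
  req#4 t=3ms (window 0): ALLOW
  req#5 t=3ms (window 0): ALLOW
  req#6 t=3ms (window 0): DENY
  req#7 t=3ms (window 0): DENY
  req#8 t=3ms (window 0): DENY
  req#9 t=3ms (window 0): DENY
  req#10 t=8ms (window 2): ALLOW
  req#11 t=8ms (window 2): ALLOW
  req#12 t=8ms (window 2): ALLOW
  req#13 t=8ms (window 2): ALLOW
  req#14 t=8ms (window 2): ALLOW
  req#15 t=8ms (window 2): DENY
  req#16 t=8ms (window 2): DENY
  req#17 t=8ms (window 2): DENY
  req#18 t=9ms (window 2): DENY
  req#19 t=9ms (window 2): DENY
  req#20 t=10ms (window 2): DENY
  req#21 t=10ms (window 2): DENY
  req#22 t=10ms (window 2): DENY
  req#23 t=11ms (window 2): DENY
  req#24 t=11ms (window 2): DENY
  req#25 t=11ms (window 2): DENY

Allowed counts by window: 5 5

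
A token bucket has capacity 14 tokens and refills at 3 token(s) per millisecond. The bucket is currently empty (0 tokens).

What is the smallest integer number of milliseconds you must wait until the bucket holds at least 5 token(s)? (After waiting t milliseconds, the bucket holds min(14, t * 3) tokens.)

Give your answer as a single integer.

Answer: 2

Derivation:
Need t * 3 >= 5, so t >= 5/3.
Smallest integer t = ceil(5/3) = 2.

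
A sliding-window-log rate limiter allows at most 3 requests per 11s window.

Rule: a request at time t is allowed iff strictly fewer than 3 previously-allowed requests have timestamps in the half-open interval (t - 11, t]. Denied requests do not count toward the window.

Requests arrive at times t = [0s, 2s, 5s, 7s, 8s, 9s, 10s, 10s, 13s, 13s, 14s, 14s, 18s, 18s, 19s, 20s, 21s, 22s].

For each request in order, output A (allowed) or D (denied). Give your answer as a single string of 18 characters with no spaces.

Tracking allowed requests in the window:
  req#1 t=0s: ALLOW
  req#2 t=2s: ALLOW
  req#3 t=5s: ALLOW
  req#4 t=7s: DENY
  req#5 t=8s: DENY
  req#6 t=9s: DENY
  req#7 t=10s: DENY
  req#8 t=10s: DENY
  req#9 t=13s: ALLOW
  req#10 t=13s: ALLOW
  req#11 t=14s: DENY
  req#12 t=14s: DENY
  req#13 t=18s: ALLOW
  req#14 t=18s: DENY
  req#15 t=19s: DENY
  req#16 t=20s: DENY
  req#17 t=21s: DENY
  req#18 t=22s: DENY

Answer: AAADDDDDAADDADDDDD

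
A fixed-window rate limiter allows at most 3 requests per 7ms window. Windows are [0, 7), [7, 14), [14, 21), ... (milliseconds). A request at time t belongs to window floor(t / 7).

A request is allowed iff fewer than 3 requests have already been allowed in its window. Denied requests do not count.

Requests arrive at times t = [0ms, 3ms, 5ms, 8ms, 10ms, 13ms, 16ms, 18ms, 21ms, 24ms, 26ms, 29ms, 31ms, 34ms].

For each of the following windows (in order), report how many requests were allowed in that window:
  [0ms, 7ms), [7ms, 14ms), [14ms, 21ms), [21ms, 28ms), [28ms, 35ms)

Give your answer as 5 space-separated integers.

Processing requests:
  req#1 t=0ms (window 0): ALLOW
  req#2 t=3ms (window 0): ALLOW
  req#3 t=5ms (window 0): ALLOW
  req#4 t=8ms (window 1): ALLOW
  req#5 t=10ms (window 1): ALLOW
  req#6 t=13ms (window 1): ALLOW
  req#7 t=16ms (window 2): ALLOW
  req#8 t=18ms (window 2): ALLOW
  req#9 t=21ms (window 3): ALLOW
  req#10 t=24ms (window 3): ALLOW
  req#11 t=26ms (window 3): ALLOW
  req#12 t=29ms (window 4): ALLOW
  req#13 t=31ms (window 4): ALLOW
  req#14 t=34ms (window 4): ALLOW

Allowed counts by window: 3 3 2 3 3

Answer: 3 3 2 3 3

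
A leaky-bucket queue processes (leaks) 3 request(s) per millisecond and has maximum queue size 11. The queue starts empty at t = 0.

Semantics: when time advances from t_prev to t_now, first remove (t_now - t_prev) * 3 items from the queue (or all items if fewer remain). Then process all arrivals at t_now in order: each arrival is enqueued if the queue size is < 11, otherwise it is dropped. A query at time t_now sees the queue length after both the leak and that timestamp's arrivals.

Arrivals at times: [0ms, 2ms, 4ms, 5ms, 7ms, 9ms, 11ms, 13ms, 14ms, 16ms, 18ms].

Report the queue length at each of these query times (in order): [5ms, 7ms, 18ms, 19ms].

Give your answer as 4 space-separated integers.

Queue lengths at query times:
  query t=5ms: backlog = 1
  query t=7ms: backlog = 1
  query t=18ms: backlog = 1
  query t=19ms: backlog = 0

Answer: 1 1 1 0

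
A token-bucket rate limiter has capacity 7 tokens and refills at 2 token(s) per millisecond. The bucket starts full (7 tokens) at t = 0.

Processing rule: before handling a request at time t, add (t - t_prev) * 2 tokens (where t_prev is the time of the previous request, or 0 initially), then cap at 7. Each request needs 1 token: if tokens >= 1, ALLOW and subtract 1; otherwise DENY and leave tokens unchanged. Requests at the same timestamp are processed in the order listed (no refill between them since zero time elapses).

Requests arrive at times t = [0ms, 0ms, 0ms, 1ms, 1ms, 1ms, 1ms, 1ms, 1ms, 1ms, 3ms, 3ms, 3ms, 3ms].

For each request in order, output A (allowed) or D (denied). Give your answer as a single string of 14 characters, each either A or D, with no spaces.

Simulating step by step:
  req#1 t=0ms: ALLOW
  req#2 t=0ms: ALLOW
  req#3 t=0ms: ALLOW
  req#4 t=1ms: ALLOW
  req#5 t=1ms: ALLOW
  req#6 t=1ms: ALLOW
  req#7 t=1ms: ALLOW
  req#8 t=1ms: ALLOW
  req#9 t=1ms: ALLOW
  req#10 t=1ms: DENY
  req#11 t=3ms: ALLOW
  req#12 t=3ms: ALLOW
  req#13 t=3ms: ALLOW
  req#14 t=3ms: ALLOW

Answer: AAAAAAAAADAAAA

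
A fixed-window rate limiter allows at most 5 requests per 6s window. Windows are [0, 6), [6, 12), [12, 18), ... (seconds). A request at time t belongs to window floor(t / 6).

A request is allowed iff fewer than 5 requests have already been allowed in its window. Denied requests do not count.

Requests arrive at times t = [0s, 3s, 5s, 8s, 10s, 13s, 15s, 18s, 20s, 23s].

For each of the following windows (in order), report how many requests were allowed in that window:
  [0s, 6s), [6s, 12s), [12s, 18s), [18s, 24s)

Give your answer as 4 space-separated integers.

Answer: 3 2 2 3

Derivation:
Processing requests:
  req#1 t=0s (window 0): ALLOW
  req#2 t=3s (window 0): ALLOW
  req#3 t=5s (window 0): ALLOW
  req#4 t=8s (window 1): ALLOW
  req#5 t=10s (window 1): ALLOW
  req#6 t=13s (window 2): ALLOW
  req#7 t=15s (window 2): ALLOW
  req#8 t=18s (window 3): ALLOW
  req#9 t=20s (window 3): ALLOW
  req#10 t=23s (window 3): ALLOW

Allowed counts by window: 3 2 2 3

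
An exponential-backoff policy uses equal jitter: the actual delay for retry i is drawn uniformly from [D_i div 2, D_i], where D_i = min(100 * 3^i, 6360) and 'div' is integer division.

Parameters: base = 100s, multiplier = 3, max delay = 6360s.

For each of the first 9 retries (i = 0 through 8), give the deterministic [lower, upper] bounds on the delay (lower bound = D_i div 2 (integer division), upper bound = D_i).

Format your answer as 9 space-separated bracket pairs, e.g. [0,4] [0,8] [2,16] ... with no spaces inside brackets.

Computing bounds per retry:
  i=0: D_i=min(100*3^0,6360)=100, bounds=[50,100]
  i=1: D_i=min(100*3^1,6360)=300, bounds=[150,300]
  i=2: D_i=min(100*3^2,6360)=900, bounds=[450,900]
  i=3: D_i=min(100*3^3,6360)=2700, bounds=[1350,2700]
  i=4: D_i=min(100*3^4,6360)=6360, bounds=[3180,6360]
  i=5: D_i=min(100*3^5,6360)=6360, bounds=[3180,6360]
  i=6: D_i=min(100*3^6,6360)=6360, bounds=[3180,6360]
  i=7: D_i=min(100*3^7,6360)=6360, bounds=[3180,6360]
  i=8: D_i=min(100*3^8,6360)=6360, bounds=[3180,6360]

Answer: [50,100] [150,300] [450,900] [1350,2700] [3180,6360] [3180,6360] [3180,6360] [3180,6360] [3180,6360]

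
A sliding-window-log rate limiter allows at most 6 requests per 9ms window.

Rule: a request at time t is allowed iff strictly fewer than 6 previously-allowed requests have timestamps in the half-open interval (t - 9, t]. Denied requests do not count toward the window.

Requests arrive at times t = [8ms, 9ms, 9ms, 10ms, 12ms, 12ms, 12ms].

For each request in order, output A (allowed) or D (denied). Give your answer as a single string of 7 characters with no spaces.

Tracking allowed requests in the window:
  req#1 t=8ms: ALLOW
  req#2 t=9ms: ALLOW
  req#3 t=9ms: ALLOW
  req#4 t=10ms: ALLOW
  req#5 t=12ms: ALLOW
  req#6 t=12ms: ALLOW
  req#7 t=12ms: DENY

Answer: AAAAAAD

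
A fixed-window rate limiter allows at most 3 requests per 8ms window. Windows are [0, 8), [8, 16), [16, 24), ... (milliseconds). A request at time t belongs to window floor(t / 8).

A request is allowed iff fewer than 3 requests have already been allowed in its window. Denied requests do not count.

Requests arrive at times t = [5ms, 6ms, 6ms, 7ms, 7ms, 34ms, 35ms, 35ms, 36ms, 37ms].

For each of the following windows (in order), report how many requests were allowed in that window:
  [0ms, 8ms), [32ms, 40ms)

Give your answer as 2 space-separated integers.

Answer: 3 3

Derivation:
Processing requests:
  req#1 t=5ms (window 0): ALLOW
  req#2 t=6ms (window 0): ALLOW
  req#3 t=6ms (window 0): ALLOW
  req#4 t=7ms (window 0): DENY
  req#5 t=7ms (window 0): DENY
  req#6 t=34ms (window 4): ALLOW
  req#7 t=35ms (window 4): ALLOW
  req#8 t=35ms (window 4): ALLOW
  req#9 t=36ms (window 4): DENY
  req#10 t=37ms (window 4): DENY

Allowed counts by window: 3 3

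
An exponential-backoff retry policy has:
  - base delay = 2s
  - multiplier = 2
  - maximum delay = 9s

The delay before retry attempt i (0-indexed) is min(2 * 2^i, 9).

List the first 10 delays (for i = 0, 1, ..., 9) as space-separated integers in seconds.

Computing each delay:
  i=0: min(2*2^0, 9) = 2
  i=1: min(2*2^1, 9) = 4
  i=2: min(2*2^2, 9) = 8
  i=3: min(2*2^3, 9) = 9
  i=4: min(2*2^4, 9) = 9
  i=5: min(2*2^5, 9) = 9
  i=6: min(2*2^6, 9) = 9
  i=7: min(2*2^7, 9) = 9
  i=8: min(2*2^8, 9) = 9
  i=9: min(2*2^9, 9) = 9

Answer: 2 4 8 9 9 9 9 9 9 9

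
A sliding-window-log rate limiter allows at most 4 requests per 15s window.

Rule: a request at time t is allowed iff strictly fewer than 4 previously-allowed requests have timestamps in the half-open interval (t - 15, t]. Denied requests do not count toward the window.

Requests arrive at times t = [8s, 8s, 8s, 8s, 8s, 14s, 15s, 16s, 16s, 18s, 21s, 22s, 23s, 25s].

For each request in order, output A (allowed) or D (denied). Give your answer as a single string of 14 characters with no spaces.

Tracking allowed requests in the window:
  req#1 t=8s: ALLOW
  req#2 t=8s: ALLOW
  req#3 t=8s: ALLOW
  req#4 t=8s: ALLOW
  req#5 t=8s: DENY
  req#6 t=14s: DENY
  req#7 t=15s: DENY
  req#8 t=16s: DENY
  req#9 t=16s: DENY
  req#10 t=18s: DENY
  req#11 t=21s: DENY
  req#12 t=22s: DENY
  req#13 t=23s: ALLOW
  req#14 t=25s: ALLOW

Answer: AAAADDDDDDDDAA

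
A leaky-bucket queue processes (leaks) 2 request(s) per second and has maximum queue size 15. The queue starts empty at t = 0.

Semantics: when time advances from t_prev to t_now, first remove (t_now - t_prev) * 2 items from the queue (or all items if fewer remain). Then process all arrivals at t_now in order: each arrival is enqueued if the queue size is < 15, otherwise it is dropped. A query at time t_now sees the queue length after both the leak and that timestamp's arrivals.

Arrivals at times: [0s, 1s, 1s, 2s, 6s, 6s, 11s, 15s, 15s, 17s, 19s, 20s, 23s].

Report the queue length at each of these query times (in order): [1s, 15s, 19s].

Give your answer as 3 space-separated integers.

Answer: 2 2 1

Derivation:
Queue lengths at query times:
  query t=1s: backlog = 2
  query t=15s: backlog = 2
  query t=19s: backlog = 1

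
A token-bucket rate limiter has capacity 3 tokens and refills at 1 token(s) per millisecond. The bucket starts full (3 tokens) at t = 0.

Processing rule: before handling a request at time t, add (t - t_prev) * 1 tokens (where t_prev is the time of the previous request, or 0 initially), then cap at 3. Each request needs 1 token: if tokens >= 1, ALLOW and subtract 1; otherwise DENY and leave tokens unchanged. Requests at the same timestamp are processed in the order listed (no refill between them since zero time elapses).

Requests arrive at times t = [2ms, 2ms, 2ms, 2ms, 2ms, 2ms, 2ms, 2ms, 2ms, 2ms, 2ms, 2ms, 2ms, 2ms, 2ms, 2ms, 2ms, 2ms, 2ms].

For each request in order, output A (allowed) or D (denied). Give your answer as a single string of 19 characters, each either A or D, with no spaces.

Simulating step by step:
  req#1 t=2ms: ALLOW
  req#2 t=2ms: ALLOW
  req#3 t=2ms: ALLOW
  req#4 t=2ms: DENY
  req#5 t=2ms: DENY
  req#6 t=2ms: DENY
  req#7 t=2ms: DENY
  req#8 t=2ms: DENY
  req#9 t=2ms: DENY
  req#10 t=2ms: DENY
  req#11 t=2ms: DENY
  req#12 t=2ms: DENY
  req#13 t=2ms: DENY
  req#14 t=2ms: DENY
  req#15 t=2ms: DENY
  req#16 t=2ms: DENY
  req#17 t=2ms: DENY
  req#18 t=2ms: DENY
  req#19 t=2ms: DENY

Answer: AAADDDDDDDDDDDDDDDD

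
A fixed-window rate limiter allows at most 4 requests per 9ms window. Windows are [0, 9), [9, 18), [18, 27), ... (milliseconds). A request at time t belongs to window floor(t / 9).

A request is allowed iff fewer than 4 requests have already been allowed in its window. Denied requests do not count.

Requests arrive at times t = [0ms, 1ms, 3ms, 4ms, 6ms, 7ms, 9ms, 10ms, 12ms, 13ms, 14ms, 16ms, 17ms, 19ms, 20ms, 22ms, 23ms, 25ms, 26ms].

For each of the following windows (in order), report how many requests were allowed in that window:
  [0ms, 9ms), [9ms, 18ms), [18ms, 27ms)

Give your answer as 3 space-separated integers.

Answer: 4 4 4

Derivation:
Processing requests:
  req#1 t=0ms (window 0): ALLOW
  req#2 t=1ms (window 0): ALLOW
  req#3 t=3ms (window 0): ALLOW
  req#4 t=4ms (window 0): ALLOW
  req#5 t=6ms (window 0): DENY
  req#6 t=7ms (window 0): DENY
  req#7 t=9ms (window 1): ALLOW
  req#8 t=10ms (window 1): ALLOW
  req#9 t=12ms (window 1): ALLOW
  req#10 t=13ms (window 1): ALLOW
  req#11 t=14ms (window 1): DENY
  req#12 t=16ms (window 1): DENY
  req#13 t=17ms (window 1): DENY
  req#14 t=19ms (window 2): ALLOW
  req#15 t=20ms (window 2): ALLOW
  req#16 t=22ms (window 2): ALLOW
  req#17 t=23ms (window 2): ALLOW
  req#18 t=25ms (window 2): DENY
  req#19 t=26ms (window 2): DENY

Allowed counts by window: 4 4 4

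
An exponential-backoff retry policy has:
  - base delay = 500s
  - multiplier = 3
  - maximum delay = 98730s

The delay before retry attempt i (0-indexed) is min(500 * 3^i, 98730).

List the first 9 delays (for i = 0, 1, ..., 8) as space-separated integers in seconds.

Computing each delay:
  i=0: min(500*3^0, 98730) = 500
  i=1: min(500*3^1, 98730) = 1500
  i=2: min(500*3^2, 98730) = 4500
  i=3: min(500*3^3, 98730) = 13500
  i=4: min(500*3^4, 98730) = 40500
  i=5: min(500*3^5, 98730) = 98730
  i=6: min(500*3^6, 98730) = 98730
  i=7: min(500*3^7, 98730) = 98730
  i=8: min(500*3^8, 98730) = 98730

Answer: 500 1500 4500 13500 40500 98730 98730 98730 98730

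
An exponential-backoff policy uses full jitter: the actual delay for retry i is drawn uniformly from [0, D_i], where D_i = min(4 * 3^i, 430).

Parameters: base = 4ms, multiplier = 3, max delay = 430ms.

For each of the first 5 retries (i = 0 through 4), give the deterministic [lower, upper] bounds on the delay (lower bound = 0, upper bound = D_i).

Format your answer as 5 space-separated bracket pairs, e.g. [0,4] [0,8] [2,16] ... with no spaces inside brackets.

Computing bounds per retry:
  i=0: D_i=min(4*3^0,430)=4, bounds=[0,4]
  i=1: D_i=min(4*3^1,430)=12, bounds=[0,12]
  i=2: D_i=min(4*3^2,430)=36, bounds=[0,36]
  i=3: D_i=min(4*3^3,430)=108, bounds=[0,108]
  i=4: D_i=min(4*3^4,430)=324, bounds=[0,324]

Answer: [0,4] [0,12] [0,36] [0,108] [0,324]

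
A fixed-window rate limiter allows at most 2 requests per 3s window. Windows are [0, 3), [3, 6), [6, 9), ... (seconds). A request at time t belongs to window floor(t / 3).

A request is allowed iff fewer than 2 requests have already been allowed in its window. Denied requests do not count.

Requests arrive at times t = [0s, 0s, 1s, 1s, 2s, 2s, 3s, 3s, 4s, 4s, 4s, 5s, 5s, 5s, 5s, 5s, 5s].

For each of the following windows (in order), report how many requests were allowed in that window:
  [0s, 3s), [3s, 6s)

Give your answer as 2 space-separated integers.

Answer: 2 2

Derivation:
Processing requests:
  req#1 t=0s (window 0): ALLOW
  req#2 t=0s (window 0): ALLOW
  req#3 t=1s (window 0): DENY
  req#4 t=1s (window 0): DENY
  req#5 t=2s (window 0): DENY
  req#6 t=2s (window 0): DENY
  req#7 t=3s (window 1): ALLOW
  req#8 t=3s (window 1): ALLOW
  req#9 t=4s (window 1): DENY
  req#10 t=4s (window 1): DENY
  req#11 t=4s (window 1): DENY
  req#12 t=5s (window 1): DENY
  req#13 t=5s (window 1): DENY
  req#14 t=5s (window 1): DENY
  req#15 t=5s (window 1): DENY
  req#16 t=5s (window 1): DENY
  req#17 t=5s (window 1): DENY

Allowed counts by window: 2 2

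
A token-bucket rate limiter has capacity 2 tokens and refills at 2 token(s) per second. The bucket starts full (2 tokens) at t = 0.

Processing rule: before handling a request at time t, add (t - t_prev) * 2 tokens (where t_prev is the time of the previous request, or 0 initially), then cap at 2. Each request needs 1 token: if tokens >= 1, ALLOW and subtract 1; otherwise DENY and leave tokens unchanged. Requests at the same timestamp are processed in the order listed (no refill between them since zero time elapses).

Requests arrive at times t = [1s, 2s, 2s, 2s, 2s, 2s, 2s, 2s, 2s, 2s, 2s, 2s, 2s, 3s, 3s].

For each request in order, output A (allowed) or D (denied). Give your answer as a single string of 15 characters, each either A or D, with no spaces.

Simulating step by step:
  req#1 t=1s: ALLOW
  req#2 t=2s: ALLOW
  req#3 t=2s: ALLOW
  req#4 t=2s: DENY
  req#5 t=2s: DENY
  req#6 t=2s: DENY
  req#7 t=2s: DENY
  req#8 t=2s: DENY
  req#9 t=2s: DENY
  req#10 t=2s: DENY
  req#11 t=2s: DENY
  req#12 t=2s: DENY
  req#13 t=2s: DENY
  req#14 t=3s: ALLOW
  req#15 t=3s: ALLOW

Answer: AAADDDDDDDDDDAA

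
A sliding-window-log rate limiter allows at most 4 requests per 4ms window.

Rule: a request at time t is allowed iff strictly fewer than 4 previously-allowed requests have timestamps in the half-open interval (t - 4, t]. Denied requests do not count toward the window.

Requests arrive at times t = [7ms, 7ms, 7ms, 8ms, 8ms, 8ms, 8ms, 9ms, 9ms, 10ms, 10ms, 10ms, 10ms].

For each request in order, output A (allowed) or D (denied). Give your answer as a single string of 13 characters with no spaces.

Answer: AAAADDDDDDDDD

Derivation:
Tracking allowed requests in the window:
  req#1 t=7ms: ALLOW
  req#2 t=7ms: ALLOW
  req#3 t=7ms: ALLOW
  req#4 t=8ms: ALLOW
  req#5 t=8ms: DENY
  req#6 t=8ms: DENY
  req#7 t=8ms: DENY
  req#8 t=9ms: DENY
  req#9 t=9ms: DENY
  req#10 t=10ms: DENY
  req#11 t=10ms: DENY
  req#12 t=10ms: DENY
  req#13 t=10ms: DENY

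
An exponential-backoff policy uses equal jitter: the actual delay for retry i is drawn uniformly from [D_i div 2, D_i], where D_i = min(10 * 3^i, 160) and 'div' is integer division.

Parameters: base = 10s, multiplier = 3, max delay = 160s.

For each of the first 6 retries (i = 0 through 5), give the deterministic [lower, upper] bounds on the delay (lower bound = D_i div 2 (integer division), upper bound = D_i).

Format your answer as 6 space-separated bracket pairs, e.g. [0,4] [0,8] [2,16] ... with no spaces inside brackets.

Answer: [5,10] [15,30] [45,90] [80,160] [80,160] [80,160]

Derivation:
Computing bounds per retry:
  i=0: D_i=min(10*3^0,160)=10, bounds=[5,10]
  i=1: D_i=min(10*3^1,160)=30, bounds=[15,30]
  i=2: D_i=min(10*3^2,160)=90, bounds=[45,90]
  i=3: D_i=min(10*3^3,160)=160, bounds=[80,160]
  i=4: D_i=min(10*3^4,160)=160, bounds=[80,160]
  i=5: D_i=min(10*3^5,160)=160, bounds=[80,160]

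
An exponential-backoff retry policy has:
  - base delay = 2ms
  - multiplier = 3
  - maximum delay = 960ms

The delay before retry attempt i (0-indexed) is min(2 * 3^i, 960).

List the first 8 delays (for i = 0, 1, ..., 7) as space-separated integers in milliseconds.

Computing each delay:
  i=0: min(2*3^0, 960) = 2
  i=1: min(2*3^1, 960) = 6
  i=2: min(2*3^2, 960) = 18
  i=3: min(2*3^3, 960) = 54
  i=4: min(2*3^4, 960) = 162
  i=5: min(2*3^5, 960) = 486
  i=6: min(2*3^6, 960) = 960
  i=7: min(2*3^7, 960) = 960

Answer: 2 6 18 54 162 486 960 960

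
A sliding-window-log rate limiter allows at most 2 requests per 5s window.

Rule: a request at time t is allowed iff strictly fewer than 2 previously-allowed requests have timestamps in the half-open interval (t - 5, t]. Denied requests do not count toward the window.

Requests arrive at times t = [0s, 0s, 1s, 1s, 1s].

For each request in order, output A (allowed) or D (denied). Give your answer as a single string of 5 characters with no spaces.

Answer: AADDD

Derivation:
Tracking allowed requests in the window:
  req#1 t=0s: ALLOW
  req#2 t=0s: ALLOW
  req#3 t=1s: DENY
  req#4 t=1s: DENY
  req#5 t=1s: DENY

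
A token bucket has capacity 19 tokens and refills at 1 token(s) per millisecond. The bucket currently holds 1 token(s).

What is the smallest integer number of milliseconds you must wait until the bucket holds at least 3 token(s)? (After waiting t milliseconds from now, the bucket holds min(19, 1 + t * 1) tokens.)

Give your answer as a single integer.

Need 1 + t * 1 >= 3, so t >= 2/1.
Smallest integer t = ceil(2/1) = 2.

Answer: 2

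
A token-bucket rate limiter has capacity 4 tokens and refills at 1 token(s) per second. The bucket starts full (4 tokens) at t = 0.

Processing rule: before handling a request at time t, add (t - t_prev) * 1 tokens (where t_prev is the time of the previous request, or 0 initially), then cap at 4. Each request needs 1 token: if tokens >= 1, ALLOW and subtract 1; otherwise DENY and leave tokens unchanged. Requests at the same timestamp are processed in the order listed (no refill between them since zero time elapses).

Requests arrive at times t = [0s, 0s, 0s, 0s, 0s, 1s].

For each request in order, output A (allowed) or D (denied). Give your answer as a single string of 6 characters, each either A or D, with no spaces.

Answer: AAAADA

Derivation:
Simulating step by step:
  req#1 t=0s: ALLOW
  req#2 t=0s: ALLOW
  req#3 t=0s: ALLOW
  req#4 t=0s: ALLOW
  req#5 t=0s: DENY
  req#6 t=1s: ALLOW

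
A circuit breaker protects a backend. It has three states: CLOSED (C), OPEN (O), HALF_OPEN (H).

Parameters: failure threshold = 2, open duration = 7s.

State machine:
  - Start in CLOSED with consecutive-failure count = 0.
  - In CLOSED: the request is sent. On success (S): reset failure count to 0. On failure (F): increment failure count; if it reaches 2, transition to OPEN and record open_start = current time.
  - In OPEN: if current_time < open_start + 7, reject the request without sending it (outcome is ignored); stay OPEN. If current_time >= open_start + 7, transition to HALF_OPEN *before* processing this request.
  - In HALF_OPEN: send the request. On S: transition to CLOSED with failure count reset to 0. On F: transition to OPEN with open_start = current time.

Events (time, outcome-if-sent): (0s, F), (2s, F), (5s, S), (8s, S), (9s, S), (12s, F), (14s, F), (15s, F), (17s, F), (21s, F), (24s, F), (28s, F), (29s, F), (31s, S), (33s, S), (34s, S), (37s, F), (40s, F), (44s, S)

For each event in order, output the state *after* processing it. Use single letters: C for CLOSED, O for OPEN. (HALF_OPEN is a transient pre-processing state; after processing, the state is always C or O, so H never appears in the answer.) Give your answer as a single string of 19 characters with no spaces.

State after each event:
  event#1 t=0s outcome=F: state=CLOSED
  event#2 t=2s outcome=F: state=OPEN
  event#3 t=5s outcome=S: state=OPEN
  event#4 t=8s outcome=S: state=OPEN
  event#5 t=9s outcome=S: state=CLOSED
  event#6 t=12s outcome=F: state=CLOSED
  event#7 t=14s outcome=F: state=OPEN
  event#8 t=15s outcome=F: state=OPEN
  event#9 t=17s outcome=F: state=OPEN
  event#10 t=21s outcome=F: state=OPEN
  event#11 t=24s outcome=F: state=OPEN
  event#12 t=28s outcome=F: state=OPEN
  event#13 t=29s outcome=F: state=OPEN
  event#14 t=31s outcome=S: state=OPEN
  event#15 t=33s outcome=S: state=OPEN
  event#16 t=34s outcome=S: state=OPEN
  event#17 t=37s outcome=F: state=OPEN
  event#18 t=40s outcome=F: state=OPEN
  event#19 t=44s outcome=S: state=CLOSED

Answer: COOOCCOOOOOOOOOOOOC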